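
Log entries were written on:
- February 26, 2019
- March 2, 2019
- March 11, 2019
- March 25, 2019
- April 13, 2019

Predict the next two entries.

Intervals are 4, 9, 14, 19 days — an arithmetic progression with common difference 5.
Next gap: 24 days. April 13, 2019 + 24 days = May 7, 2019.
Next gap: 29 days. May 7, 2019 + 29 days = June 5, 2019.

May 7, 2019; June 5, 2019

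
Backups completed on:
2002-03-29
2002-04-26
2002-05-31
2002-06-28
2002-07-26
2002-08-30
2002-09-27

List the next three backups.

2002-10-25, 2002-11-29, 2002-12-27

All Fridays; the gaps (28, 35, 28, 28, 35, 28) vary with month length.
This is the last Friday of each month.
Last Friday of October 2002: 2002-10-25.
Last Friday of November 2002: 2002-11-29.
December 2002 ends with Friday 2002-12-27.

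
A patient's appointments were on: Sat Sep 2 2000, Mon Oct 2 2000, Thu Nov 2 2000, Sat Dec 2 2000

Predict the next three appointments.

Each date is the 2nd; the gaps (30, 31, 30) track the month lengths.
The rule is the 2nd of each month.
January 2001: Tue Jan 2 2001.
February 2001: Fri Feb 2 2001.
March 2001: Fri Mar 2 2001.

Tue Jan 2 2001, Fri Feb 2 2001, Fri Mar 2 2001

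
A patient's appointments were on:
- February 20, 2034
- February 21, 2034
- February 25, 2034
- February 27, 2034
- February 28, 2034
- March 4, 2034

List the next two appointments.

March 6, 2034; March 7, 2034

The gap pattern 1, 4, 2, 1, 4 repeats every 3 events.
These are the Mondays, Tuesdays and Saturdays of each week.
Next Monday: March 6, 2034.
Next Tuesday: March 7, 2034.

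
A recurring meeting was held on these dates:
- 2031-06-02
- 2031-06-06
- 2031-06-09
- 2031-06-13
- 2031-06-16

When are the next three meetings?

2031-06-20, 2031-06-23, 2031-06-27

Gaps: 4, 3, 4, 3 days — not constant, but cyclic with period 2.
The events fall on every Monday and Friday.
The following Friday is 2031-06-20.
The following Monday is 2031-06-23.
Next Friday: 2031-06-27.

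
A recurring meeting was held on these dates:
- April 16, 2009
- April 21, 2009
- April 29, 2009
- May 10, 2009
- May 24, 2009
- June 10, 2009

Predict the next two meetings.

June 30, 2009; July 23, 2009

The spacing grows by 3 each time: 5, 8, 11, 14, 17 days.
Next gap: 20 days. June 10, 2009 + 20 days = June 30, 2009.
Next gap: 23 days. June 30, 2009 + 23 days = July 23, 2009.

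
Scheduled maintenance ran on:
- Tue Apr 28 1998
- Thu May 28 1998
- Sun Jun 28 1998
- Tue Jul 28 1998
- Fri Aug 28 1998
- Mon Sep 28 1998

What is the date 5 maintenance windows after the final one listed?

The day-of-month is always 28 (30, 31, 30, 31, 31 days between events).
So this recurs on the 28th of each month.
Next: October 1998 → Wed Oct 28 1998.
November 1998: Sat Nov 28 1998.
December 1998: Mon Dec 28 1998.
January 1999: Thu Jan 28 1999.
February 1999: Sun Feb 28 1999.

Sun Feb 28 1999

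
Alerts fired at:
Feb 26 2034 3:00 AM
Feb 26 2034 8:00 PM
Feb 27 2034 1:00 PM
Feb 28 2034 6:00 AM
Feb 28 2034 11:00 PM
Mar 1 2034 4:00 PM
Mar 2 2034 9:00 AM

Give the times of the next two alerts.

Spacing: 17, 17, 17, 17, 17, 17 h — constant 17 h.
Mar 2 2034 9:00 AM + 17 h = Mar 3 2034 2:00 AM.
Mar 3 2034 2:00 AM + 17 h = Mar 3 2034 7:00 PM.

Mar 3 2034 2:00 AM, Mar 3 2034 7:00 PM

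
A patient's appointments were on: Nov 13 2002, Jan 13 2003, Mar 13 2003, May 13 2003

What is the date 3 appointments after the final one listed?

Nov 13 2003

Each date is the 13th; the gaps (61, 59, 61) track the month lengths.
The rule is the 13th of every 2 months.
July 2003: Jul 13 2003.
Next: September 2003 → Sep 13 2003.
Next: November 2003 → Nov 13 2003.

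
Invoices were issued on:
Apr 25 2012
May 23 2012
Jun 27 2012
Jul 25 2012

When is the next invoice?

Gaps: 28, 35, 28 days — a mix of 28 and 35. Every date is a Wednesday.
Each is the 4th Wednesday of its month.
4th Wednesday of August 2012: Aug 22 2012.

Aug 22 2012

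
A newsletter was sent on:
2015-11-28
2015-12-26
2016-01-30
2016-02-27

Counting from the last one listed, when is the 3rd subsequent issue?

These are Saturdays with 28, 35, 28-day gaps.
Each is the final Saturday of its month — 2016-01-30 is past the 28th, so '4th Saturday' doesn't fit.
Last Saturday of March 2016: 2016-03-26.
April 2016 ends with Saturday 2016-04-30.
May 2016 ends with Saturday 2016-05-28.

2016-05-28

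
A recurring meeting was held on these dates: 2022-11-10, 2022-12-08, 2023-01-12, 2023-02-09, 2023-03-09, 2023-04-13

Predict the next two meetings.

All dates are Thursdays, 28, 35, 28, 28, 35 days apart.
Specifically, the 2nd Thursday of each month.
2nd Thursday of May 2023: 2023-05-11.
June 2023 — 2nd Thursday is 2023-06-08.

2023-05-11, 2023-06-08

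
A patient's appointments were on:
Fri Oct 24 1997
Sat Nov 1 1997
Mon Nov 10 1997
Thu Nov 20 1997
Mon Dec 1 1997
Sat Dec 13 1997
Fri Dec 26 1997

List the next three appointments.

Intervals are 8, 9, 10, 11, 12, 13 days — an arithmetic progression with common difference 1.
Next gap: 14 days. Fri Dec 26 1997 + 14 days = Fri Jan 9 1998.
Next gap: 15 days. Fri Jan 9 1998 + 15 days = Sat Jan 24 1998.
Next gap: 16 days. Sat Jan 24 1998 + 16 days = Mon Feb 9 1998.

Fri Jan 9 1998, Sat Jan 24 1998, Mon Feb 9 1998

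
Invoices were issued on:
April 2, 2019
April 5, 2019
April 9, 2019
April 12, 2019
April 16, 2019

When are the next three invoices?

April 19, 2019; April 23, 2019; April 26, 2019

Every event lands on a Tuesday or Friday (gaps cycle 3, 4, 3, 4).
So the schedule is: every Tuesday and Friday.
Next Friday: April 19, 2019.
Next Tuesday: April 23, 2019.
The following Friday is April 26, 2019.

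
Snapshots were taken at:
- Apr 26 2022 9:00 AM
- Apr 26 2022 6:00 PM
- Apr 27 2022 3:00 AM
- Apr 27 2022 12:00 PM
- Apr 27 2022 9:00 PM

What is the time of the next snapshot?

Gaps: 9, 9, 9, 9 hours — each event is 9 hours after the previous one.
Apr 27 2022 9:00 PM + 9 h = Apr 28 2022 6:00 AM.

Apr 28 2022 6:00 AM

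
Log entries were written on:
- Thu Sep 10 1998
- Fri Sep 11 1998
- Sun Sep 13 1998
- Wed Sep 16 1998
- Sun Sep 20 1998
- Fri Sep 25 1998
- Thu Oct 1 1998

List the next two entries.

The spacing grows by 1 each time: 1, 2, 3, 4, 5, 6 days.
Next gap: 7 days. Thu Oct 1 1998 + 7 days = Thu Oct 8 1998.
Next gap: 8 days. Thu Oct 8 1998 + 8 days = Fri Oct 16 1998.

Thu Oct 8 1998, Fri Oct 16 1998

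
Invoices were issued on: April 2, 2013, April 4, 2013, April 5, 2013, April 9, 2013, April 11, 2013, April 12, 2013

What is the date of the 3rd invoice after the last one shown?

Every event lands on a Tuesday or Thursday or Friday (gaps cycle 2, 1, 4, 2, 1).
So the schedule is: every Tuesday, Thursday and Friday.
The following Tuesday is April 16, 2013.
The following Thursday is April 18, 2013.
The following Friday is April 19, 2013.

April 19, 2013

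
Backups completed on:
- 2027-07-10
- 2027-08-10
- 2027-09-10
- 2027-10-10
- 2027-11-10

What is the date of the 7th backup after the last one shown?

2028-06-10

The day-of-month is always 10 (31, 31, 30, 31 days between events).
So this recurs on the 10th of each month.
December 2027: 2027-12-10.
Next: January 2028 → 2028-01-10.
Next: February 2028 → 2028-02-10.
Next: March 2028 → 2028-03-10.
April 2028: 2028-04-10.
May 2028: 2028-05-10.
June 2028: 2028-06-10.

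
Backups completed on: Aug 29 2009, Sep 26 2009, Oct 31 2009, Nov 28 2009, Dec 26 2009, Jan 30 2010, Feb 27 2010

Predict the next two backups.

Mar 27 2010, Apr 24 2010

All Saturdays; the gaps (28, 35, 28, 28, 35, 28) vary with month length.
This is the last Saturday of each month.
Last Saturday of March 2010: Mar 27 2010.
April 2010 ends with Saturday Apr 24 2010.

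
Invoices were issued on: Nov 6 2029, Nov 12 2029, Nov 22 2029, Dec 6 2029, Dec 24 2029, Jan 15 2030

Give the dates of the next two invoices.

Feb 10 2030, Mar 12 2030

Gaps: 6, 10, 14, 18, 22 days — each gap is 4 larger than the previous one.
Next gap: 26 days. Jan 15 2030 + 26 days = Feb 10 2030.
Next gap: 30 days. Feb 10 2030 + 30 days = Mar 12 2030.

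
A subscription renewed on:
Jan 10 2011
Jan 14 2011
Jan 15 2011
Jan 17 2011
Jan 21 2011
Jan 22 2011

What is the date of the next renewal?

Gaps: 4, 1, 2, 4, 1 days — not constant, but cyclic with period 3.
The events fall on every Monday, Friday and Saturday.
The following Monday is Jan 24 2011.

Jan 24 2011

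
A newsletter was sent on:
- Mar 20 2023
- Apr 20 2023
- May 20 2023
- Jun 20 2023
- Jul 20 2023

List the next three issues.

Aug 20 2023, Sep 20 2023, Oct 20 2023

The day-of-month is always 20 (31, 30, 31, 30 days between events).
So this recurs on the 20th of each month.
August 2023: Aug 20 2023.
September 2023: Sep 20 2023.
October 2023: Oct 20 2023.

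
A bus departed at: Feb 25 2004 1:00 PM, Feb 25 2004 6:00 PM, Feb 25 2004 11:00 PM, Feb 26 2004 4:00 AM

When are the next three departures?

Feb 26 2004 9:00 AM, Feb 26 2004 2:00 PM, Feb 26 2004 7:00 PM

Spacing: 5, 5, 5 h — constant 5 h.
Feb 26 2004 4:00 AM + 5 h = Feb 26 2004 9:00 AM.
Feb 26 2004 9:00 AM + 5 h = Feb 26 2004 2:00 PM.
Feb 26 2004 2:00 PM + 5 h = Feb 26 2004 7:00 PM.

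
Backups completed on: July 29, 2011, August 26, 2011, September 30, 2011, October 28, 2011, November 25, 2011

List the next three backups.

These are Fridays with 28, 35, 28, 28-day gaps.
Each is the final Friday of its month — July 29, 2011 is past the 28th, so '4th Friday' doesn't fit.
December 2011 ends with Friday December 30, 2011.
Last Friday of January 2012: January 27, 2012.
Last Friday of February 2012: February 24, 2012.

December 30, 2011; January 27, 2012; February 24, 2012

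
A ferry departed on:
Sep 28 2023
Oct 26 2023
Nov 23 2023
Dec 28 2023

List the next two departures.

Jan 25 2024, Feb 22 2024

All dates are Thursdays, 28, 28, 35 days apart.
Specifically, the 4th Thursday of each month.
4th Thursday of January 2024: Jan 25 2024.
February 2024 — 4th Thursday is Feb 22 2024.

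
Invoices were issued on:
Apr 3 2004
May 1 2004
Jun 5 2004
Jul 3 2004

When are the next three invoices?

All dates are Saturdays, 28, 35, 28 days apart.
Specifically, the 1st Saturday of each month.
August 2004 — 1st Saturday is Aug 7 2004.
September 2004 — 1st Saturday is Sep 4 2004.
October 2004 — 1st Saturday is Oct 2 2004.

Aug 7 2004, Sep 4 2004, Oct 2 2004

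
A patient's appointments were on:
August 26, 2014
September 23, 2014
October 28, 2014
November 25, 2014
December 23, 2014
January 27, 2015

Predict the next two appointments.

February 24, 2015; March 24, 2015

These are Tuesdays at 28- or 35-day spacing (28, 35, 28, 28, 35).
The pattern: 4th Tuesday of the month.
4th Tuesday of February 2015: February 24, 2015.
4th Tuesday of March 2015: March 24, 2015.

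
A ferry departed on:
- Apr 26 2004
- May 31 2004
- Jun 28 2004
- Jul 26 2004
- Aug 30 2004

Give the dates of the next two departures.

All Mondays; the gaps (35, 28, 28, 35) vary with month length.
This is the last Monday of each month.
Last Monday of September 2004: Sep 27 2004.
Last Monday of October 2004: Oct 25 2004.

Sep 27 2004, Oct 25 2004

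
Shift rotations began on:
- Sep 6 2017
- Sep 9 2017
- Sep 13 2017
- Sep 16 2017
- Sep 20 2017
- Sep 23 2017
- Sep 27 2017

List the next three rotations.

The gap pattern 3, 4, 3, 4, 3, 4 repeats every 2 events.
These are the Wednesdays and Saturdays of each week.
The following Saturday is Sep 30 2017.
The following Wednesday is Oct 4 2017.
Next Saturday: Oct 7 2017.

Sep 30 2017, Oct 4 2017, Oct 7 2017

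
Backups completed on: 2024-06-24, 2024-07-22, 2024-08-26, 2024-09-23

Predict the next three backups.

All dates are Mondays, 28, 35, 28 days apart.
Specifically, the 4th Monday of each month.
4th Monday of October 2024: 2024-10-28.
4th Monday of November 2024: 2024-11-25.
December 2024 — 4th Monday is 2024-12-23.

2024-10-28, 2024-11-25, 2024-12-23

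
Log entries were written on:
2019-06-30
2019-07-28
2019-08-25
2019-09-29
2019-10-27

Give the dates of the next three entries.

These are Sundays with 28, 28, 35, 28-day gaps.
Each is the final Sunday of its month — 2019-06-30 is past the 28th, so '4th Sunday' doesn't fit.
November 2019 ends with Sunday 2019-11-24.
Last Sunday of December 2019: 2019-12-29.
January 2020 ends with Sunday 2020-01-26.

2019-11-24, 2019-12-29, 2020-01-26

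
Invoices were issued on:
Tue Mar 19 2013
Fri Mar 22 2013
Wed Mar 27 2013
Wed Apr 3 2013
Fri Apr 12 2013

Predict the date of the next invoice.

Tue Apr 23 2013

The spacing grows by 2 each time: 3, 5, 7, 9 days.
Next gap: 11 days. Fri Apr 12 2013 + 11 days = Tue Apr 23 2013.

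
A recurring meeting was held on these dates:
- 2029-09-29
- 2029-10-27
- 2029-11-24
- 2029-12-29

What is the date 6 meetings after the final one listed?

These are Saturdays with 28, 28, 35-day gaps.
Each is the final Saturday of its month — 2029-09-29 is past the 28th, so '4th Saturday' doesn't fit.
Last Saturday of January 2030: 2030-01-26.
February 2030 ends with Saturday 2030-02-23.
March 2030 ends with Saturday 2030-03-30.
April 2030 ends with Saturday 2030-04-27.
Last Saturday of May 2030: 2030-05-25.
June 2030 ends with Saturday 2030-06-29.

2030-06-29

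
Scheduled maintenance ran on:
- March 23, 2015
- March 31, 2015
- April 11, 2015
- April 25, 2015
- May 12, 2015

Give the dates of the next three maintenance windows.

June 1, 2015; June 24, 2015; July 20, 2015

Gaps: 8, 11, 14, 17 days — each gap is 3 larger than the previous one.
Next gap: 20 days. May 12, 2015 + 20 days = June 1, 2015.
Next gap: 23 days. June 1, 2015 + 23 days = June 24, 2015.
Next gap: 26 days. June 24, 2015 + 26 days = July 20, 2015.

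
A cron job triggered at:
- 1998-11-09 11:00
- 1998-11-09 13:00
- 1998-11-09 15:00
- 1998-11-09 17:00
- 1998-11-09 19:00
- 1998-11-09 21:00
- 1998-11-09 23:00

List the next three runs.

1998-11-10 01:00, 1998-11-10 03:00, 1998-11-10 05:00

Gaps: 2, 2, 2, 2, 2, 2 hours — each event is 2 hours after the previous one.
1998-11-09 23:00 + 2 h = 1998-11-10 01:00.
1998-11-10 01:00 + 2 h = 1998-11-10 03:00.
1998-11-10 03:00 + 2 h = 1998-11-10 05:00.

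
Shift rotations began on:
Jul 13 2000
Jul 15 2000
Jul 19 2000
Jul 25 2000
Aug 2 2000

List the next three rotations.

Aug 12 2000, Aug 24 2000, Sep 7 2000

Gaps: 2, 4, 6, 8 days — each gap is 2 larger than the previous one.
Next gap: 10 days. Aug 2 2000 + 10 days = Aug 12 2000.
Next gap: 12 days. Aug 12 2000 + 12 days = Aug 24 2000.
Next gap: 14 days. Aug 24 2000 + 14 days = Sep 7 2000.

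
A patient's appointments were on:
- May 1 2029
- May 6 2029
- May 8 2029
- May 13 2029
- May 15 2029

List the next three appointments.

The gap pattern 5, 2, 5, 2 repeats every 2 events.
These are the Tuesdays and Sundays of each week.
The following Sunday is May 20 2029.
Next Tuesday: May 22 2029.
Next Sunday: May 27 2029.

May 20 2029, May 22 2029, May 27 2029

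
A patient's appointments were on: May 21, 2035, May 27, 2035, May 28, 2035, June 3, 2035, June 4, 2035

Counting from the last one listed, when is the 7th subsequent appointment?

July 1, 2035

Every event lands on a Monday or Sunday (gaps cycle 6, 1, 6, 1).
So the schedule is: every Monday and Sunday.
The following Sunday is June 10, 2035.
The following Monday is June 11, 2035.
The following Sunday is June 17, 2035.
The following Monday is June 18, 2035.
The following Sunday is June 24, 2035.
The following Monday is June 25, 2035.
Next Sunday: July 1, 2035.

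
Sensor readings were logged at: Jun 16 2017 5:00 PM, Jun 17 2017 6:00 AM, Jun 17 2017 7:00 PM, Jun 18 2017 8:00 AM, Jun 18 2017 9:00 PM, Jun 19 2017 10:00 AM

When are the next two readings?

Jun 19 2017 11:00 PM, Jun 20 2017 12:00 PM

Spacing: 13, 13, 13, 13, 13 h — constant 13 h.
Jun 19 2017 10:00 AM + 13 h = Jun 19 2017 11:00 PM.
Jun 19 2017 11:00 PM + 13 h = Jun 20 2017 12:00 PM.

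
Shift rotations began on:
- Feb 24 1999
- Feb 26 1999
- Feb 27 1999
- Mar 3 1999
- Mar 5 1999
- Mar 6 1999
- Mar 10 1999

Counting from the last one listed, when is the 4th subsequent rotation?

Mar 19 1999

Gaps: 2, 1, 4, 2, 1, 4 days — not constant, but cyclic with period 3.
The events fall on every Wednesday, Friday and Saturday.
Next Friday: Mar 12 1999.
Next Saturday: Mar 13 1999.
The following Wednesday is Mar 17 1999.
The following Friday is Mar 19 1999.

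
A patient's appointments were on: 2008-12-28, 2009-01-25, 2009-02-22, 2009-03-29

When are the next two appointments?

2009-04-26, 2009-05-31

All Sundays; the gaps (28, 28, 35) vary with month length.
This is the last Sunday of each month.
April 2009 ends with Sunday 2009-04-26.
Last Sunday of May 2009: 2009-05-31.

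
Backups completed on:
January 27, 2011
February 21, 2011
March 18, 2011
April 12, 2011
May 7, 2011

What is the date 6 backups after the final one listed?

Every event comes 25 days after the last (25, 25, 25, 25).
May 7, 2011 + 25 days = June 1, 2011.
June 1, 2011 + 25 days = June 26, 2011.
June 26, 2011 + 25 days = July 21, 2011.
July 21, 2011 + 25 days = August 15, 2011.
August 15, 2011 + 25 days = September 9, 2011.
September 9, 2011 + 25 days = October 4, 2011.

October 4, 2011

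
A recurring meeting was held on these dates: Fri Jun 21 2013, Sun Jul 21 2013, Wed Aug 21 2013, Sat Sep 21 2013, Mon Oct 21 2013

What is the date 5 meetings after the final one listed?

The day-of-month is always 21 (30, 31, 31, 30 days between events).
So this recurs on the 21st of each month.
November 2013: Thu Nov 21 2013.
December 2013: Sat Dec 21 2013.
January 2014: Tue Jan 21 2014.
Next: February 2014 → Fri Feb 21 2014.
March 2014: Fri Mar 21 2014.

Fri Mar 21 2014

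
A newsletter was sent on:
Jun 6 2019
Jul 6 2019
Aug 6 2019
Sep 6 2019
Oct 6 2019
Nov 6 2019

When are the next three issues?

Each date is the 6th; the gaps (30, 31, 31, 30, 31) track the month lengths.
The rule is the 6th of each month.
Next: December 2019 → Dec 6 2019.
January 2020: Jan 6 2020.
February 2020: Feb 6 2020.

Dec 6 2019, Jan 6 2020, Feb 6 2020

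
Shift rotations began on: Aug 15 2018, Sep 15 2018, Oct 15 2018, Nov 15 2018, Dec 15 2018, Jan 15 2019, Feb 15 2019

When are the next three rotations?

Gaps: 31, 30, 31, 30, 31, 31 days — not constant. Every event is on the 15th of the month.
Pattern: the 15th of each month.
March 2019: Mar 15 2019.
April 2019: Apr 15 2019.
May 2019: May 15 2019.

Mar 15 2019, Apr 15 2019, May 15 2019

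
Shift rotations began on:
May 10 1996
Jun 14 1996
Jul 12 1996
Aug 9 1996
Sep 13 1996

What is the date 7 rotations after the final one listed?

Apr 11 1997

These are Fridays at 28- or 35-day spacing (35, 28, 28, 35).
The pattern: 2nd Friday of the month.
2nd Friday of October 1996: Oct 11 1996.
2nd Friday of November 1996: Nov 8 1996.
December 1996 — 2nd Friday is Dec 13 1996.
2nd Friday of January 1997: Jan 10 1997.
2nd Friday of February 1997: Feb 14 1997.
2nd Friday of March 1997: Mar 14 1997.
2nd Friday of April 1997: Apr 11 1997.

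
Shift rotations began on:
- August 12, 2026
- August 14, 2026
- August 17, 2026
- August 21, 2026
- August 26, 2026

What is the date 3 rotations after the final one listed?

September 16, 2026

The spacing grows by 1 each time: 2, 3, 4, 5 days.
Next gap: 6 days. August 26, 2026 + 6 days = September 1, 2026.
Next gap: 7 days. September 1, 2026 + 7 days = September 8, 2026.
Next gap: 8 days. September 8, 2026 + 8 days = September 16, 2026.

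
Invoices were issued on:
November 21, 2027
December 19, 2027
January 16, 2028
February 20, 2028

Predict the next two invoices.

Gaps: 28, 28, 35 days — a mix of 28 and 35. Every date is a Sunday.
Each is the 3rd Sunday of its month.
March 2028 — 3rd Sunday is March 19, 2028.
April 2028 — 3rd Sunday is April 16, 2028.

March 19, 2028; April 16, 2028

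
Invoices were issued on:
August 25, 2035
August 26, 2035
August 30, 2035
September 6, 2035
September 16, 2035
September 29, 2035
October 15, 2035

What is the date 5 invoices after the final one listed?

February 17, 2036

Intervals are 1, 4, 7, 10, 13, 16 days — an arithmetic progression with common difference 3.
Next gap: 19 days. October 15, 2035 + 19 days = November 3, 2035.
Next gap: 22 days. November 3, 2035 + 22 days = November 25, 2035.
Next gap: 25 days. November 25, 2035 + 25 days = December 20, 2035.
Next gap: 28 days. December 20, 2035 + 28 days = January 17, 2036.
Next gap: 31 days. January 17, 2036 + 31 days = February 17, 2036.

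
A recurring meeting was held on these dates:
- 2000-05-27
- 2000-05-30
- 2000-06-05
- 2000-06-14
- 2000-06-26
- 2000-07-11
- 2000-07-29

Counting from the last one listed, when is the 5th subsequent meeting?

Gaps: 3, 6, 9, 12, 15, 18 days — each gap is 3 larger than the previous one.
Next gap: 21 days. 2000-07-29 + 21 days = 2000-08-19.
Next gap: 24 days. 2000-08-19 + 24 days = 2000-09-12.
Next gap: 27 days. 2000-09-12 + 27 days = 2000-10-09.
Next gap: 30 days. 2000-10-09 + 30 days = 2000-11-08.
Next gap: 33 days. 2000-11-08 + 33 days = 2000-12-11.

2000-12-11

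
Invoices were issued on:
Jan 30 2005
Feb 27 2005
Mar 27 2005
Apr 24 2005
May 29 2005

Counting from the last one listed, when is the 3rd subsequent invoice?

All Sundays; the gaps (28, 28, 28, 35) vary with month length.
This is the last Sunday of each month.
June 2005 ends with Sunday Jun 26 2005.
July 2005 ends with Sunday Jul 31 2005.
Last Sunday of August 2005: Aug 28 2005.

Aug 28 2005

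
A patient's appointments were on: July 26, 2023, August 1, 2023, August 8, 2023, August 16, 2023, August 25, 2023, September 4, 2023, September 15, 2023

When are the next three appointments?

September 27, 2023; October 10, 2023; October 24, 2023

The spacing grows by 1 each time: 6, 7, 8, 9, 10, 11 days.
Next gap: 12 days. September 15, 2023 + 12 days = September 27, 2023.
Next gap: 13 days. September 27, 2023 + 13 days = October 10, 2023.
Next gap: 14 days. October 10, 2023 + 14 days = October 24, 2023.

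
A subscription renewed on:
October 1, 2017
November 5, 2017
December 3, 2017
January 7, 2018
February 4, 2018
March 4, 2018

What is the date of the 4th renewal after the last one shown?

All dates are Sundays, 35, 28, 35, 28, 28 days apart.
Specifically, the 1st Sunday of each month.
April 2018 — 1st Sunday is April 1, 2018.
1st Sunday of May 2018: May 6, 2018.
June 2018 — 1st Sunday is June 3, 2018.
July 2018 — 1st Sunday is July 1, 2018.

July 1, 2018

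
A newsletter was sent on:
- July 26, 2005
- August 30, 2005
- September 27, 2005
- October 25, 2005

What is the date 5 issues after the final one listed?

March 28, 2006

Every date is a Tuesday; gaps 35, 28, 28 days.
Each is the last Tuesday of its month (at least one falls on the 29th or later, ruling out '4th Tuesday').
Last Tuesday of November 2005: November 29, 2005.
December 2005 ends with Tuesday December 27, 2005.
January 2006 ends with Tuesday January 31, 2006.
February 2006 ends with Tuesday February 28, 2006.
Last Tuesday of March 2006: March 28, 2006.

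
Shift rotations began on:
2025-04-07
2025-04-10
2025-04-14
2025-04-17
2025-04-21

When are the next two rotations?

The gap pattern 3, 4, 3, 4 repeats every 2 events.
These are the Mondays and Thursdays of each week.
The following Thursday is 2025-04-24.
Next Monday: 2025-04-28.

2025-04-24, 2025-04-28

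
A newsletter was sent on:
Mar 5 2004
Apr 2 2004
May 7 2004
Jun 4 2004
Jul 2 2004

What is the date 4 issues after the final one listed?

These are Fridays at 28- or 35-day spacing (28, 35, 28, 28).
The pattern: 1st Friday of the month.
August 2004 — 1st Friday is Aug 6 2004.
September 2004 — 1st Friday is Sep 3 2004.
1st Friday of October 2004: Oct 1 2004.
November 2004 — 1st Friday is Nov 5 2004.

Nov 5 2004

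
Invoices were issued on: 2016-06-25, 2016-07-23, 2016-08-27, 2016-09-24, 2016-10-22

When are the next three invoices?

2016-11-26, 2016-12-24, 2017-01-28

These are Saturdays at 28- or 35-day spacing (28, 35, 28, 28).
The pattern: 4th Saturday of the month.
4th Saturday of November 2016: 2016-11-26.
December 2016 — 4th Saturday is 2016-12-24.
January 2017 — 4th Saturday is 2017-01-28.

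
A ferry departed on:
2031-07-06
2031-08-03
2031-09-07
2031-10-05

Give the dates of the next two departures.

2031-11-02, 2031-12-07

All dates are Sundays, 28, 35, 28 days apart.
Specifically, the 1st Sunday of each month.
November 2031 — 1st Sunday is 2031-11-02.
1st Sunday of December 2031: 2031-12-07.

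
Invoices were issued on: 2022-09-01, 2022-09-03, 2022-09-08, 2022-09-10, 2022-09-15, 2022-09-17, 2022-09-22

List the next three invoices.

2022-09-24, 2022-09-29, 2022-10-01

Gaps: 2, 5, 2, 5, 2, 5 days — not constant, but cyclic with period 2.
The events fall on every Thursday and Saturday.
The following Saturday is 2022-09-24.
Next Thursday: 2022-09-29.
Next Saturday: 2022-10-01.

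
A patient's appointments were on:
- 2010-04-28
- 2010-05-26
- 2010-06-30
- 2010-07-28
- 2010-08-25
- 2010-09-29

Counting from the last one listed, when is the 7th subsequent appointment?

2011-04-27

These are Wednesdays with 28, 35, 28, 28, 35-day gaps.
Each is the final Wednesday of its month — 2010-06-30 is past the 28th, so '4th Wednesday' doesn't fit.
Last Wednesday of October 2010: 2010-10-27.
November 2010 ends with Wednesday 2010-11-24.
December 2010 ends with Wednesday 2010-12-29.
Last Wednesday of January 2011: 2011-01-26.
Last Wednesday of February 2011: 2011-02-23.
March 2011 ends with Wednesday 2011-03-30.
April 2011 ends with Wednesday 2011-04-27.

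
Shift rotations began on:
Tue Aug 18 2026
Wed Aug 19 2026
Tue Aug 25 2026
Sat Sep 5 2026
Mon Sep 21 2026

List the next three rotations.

Mon Oct 12 2026, Sat Nov 7 2026, Tue Dec 8 2026

Intervals are 1, 6, 11, 16 days — an arithmetic progression with common difference 5.
Next gap: 21 days. Mon Sep 21 2026 + 21 days = Mon Oct 12 2026.
Next gap: 26 days. Mon Oct 12 2026 + 26 days = Sat Nov 7 2026.
Next gap: 31 days. Sat Nov 7 2026 + 31 days = Tue Dec 8 2026.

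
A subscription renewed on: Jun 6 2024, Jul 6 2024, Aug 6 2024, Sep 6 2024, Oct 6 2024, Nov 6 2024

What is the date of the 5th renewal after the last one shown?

Apr 6 2025

The day-of-month is always 6 (30, 31, 31, 30, 31 days between events).
So this recurs on the 6th of each month.
Next: December 2024 → Dec 6 2024.
January 2025: Jan 6 2025.
Next: February 2025 → Feb 6 2025.
Next: March 2025 → Mar 6 2025.
Next: April 2025 → Apr 6 2025.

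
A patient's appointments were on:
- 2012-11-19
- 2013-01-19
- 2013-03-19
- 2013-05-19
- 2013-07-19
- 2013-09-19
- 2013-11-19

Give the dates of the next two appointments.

2014-01-19, 2014-03-19

Gaps: 61, 59, 61, 61, 62, 61 days — not constant. Every event is on the 19th of the month.
Pattern: the 19th of every 2 months.
Next: January 2014 → 2014-01-19.
March 2014: 2014-03-19.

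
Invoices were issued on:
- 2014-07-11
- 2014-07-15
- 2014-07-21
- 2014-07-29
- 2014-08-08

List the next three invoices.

Intervals are 4, 6, 8, 10 days — an arithmetic progression with common difference 2.
Next gap: 12 days. 2014-08-08 + 12 days = 2014-08-20.
Next gap: 14 days. 2014-08-20 + 14 days = 2014-09-03.
Next gap: 16 days. 2014-09-03 + 16 days = 2014-09-19.

2014-08-20, 2014-09-03, 2014-09-19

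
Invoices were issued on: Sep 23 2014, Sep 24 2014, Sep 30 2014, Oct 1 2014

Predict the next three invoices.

Oct 7 2014, Oct 8 2014, Oct 14 2014

Gaps: 1, 6, 1 days — not constant, but cyclic with period 2.
The events fall on every Tuesday and Wednesday.
The following Tuesday is Oct 7 2014.
Next Wednesday: Oct 8 2014.
Next Tuesday: Oct 14 2014.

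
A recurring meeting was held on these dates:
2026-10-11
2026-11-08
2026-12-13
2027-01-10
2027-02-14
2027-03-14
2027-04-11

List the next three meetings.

2027-05-09, 2027-06-13, 2027-07-11

Gaps: 28, 35, 28, 35, 28, 28 days — a mix of 28 and 35. Every date is a Sunday.
Each is the 2nd Sunday of its month.
2nd Sunday of May 2027: 2027-05-09.
June 2027 — 2nd Sunday is 2027-06-13.
July 2027 — 2nd Sunday is 2027-07-11.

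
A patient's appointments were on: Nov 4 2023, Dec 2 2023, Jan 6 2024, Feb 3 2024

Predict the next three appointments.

Gaps: 28, 35, 28 days — a mix of 28 and 35. Every date is a Saturday.
Each is the 1st Saturday of its month.
1st Saturday of March 2024: Mar 2 2024.
1st Saturday of April 2024: Apr 6 2024.
1st Saturday of May 2024: May 4 2024.

Mar 2 2024, Apr 6 2024, May 4 2024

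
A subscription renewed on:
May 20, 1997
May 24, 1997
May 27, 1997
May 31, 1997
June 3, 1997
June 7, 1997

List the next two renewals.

June 10, 1997; June 14, 1997

Gaps: 4, 3, 4, 3, 4 days — not constant, but cyclic with period 2.
The events fall on every Tuesday and Saturday.
The following Tuesday is June 10, 1997.
Next Saturday: June 14, 1997.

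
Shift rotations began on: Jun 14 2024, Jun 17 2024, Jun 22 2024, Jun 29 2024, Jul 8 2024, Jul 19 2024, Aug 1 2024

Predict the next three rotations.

Aug 16 2024, Sep 2 2024, Sep 21 2024

Gaps: 3, 5, 7, 9, 11, 13 days — each gap is 2 larger than the previous one.
Next gap: 15 days. Aug 1 2024 + 15 days = Aug 16 2024.
Next gap: 17 days. Aug 16 2024 + 17 days = Sep 2 2024.
Next gap: 19 days. Sep 2 2024 + 19 days = Sep 21 2024.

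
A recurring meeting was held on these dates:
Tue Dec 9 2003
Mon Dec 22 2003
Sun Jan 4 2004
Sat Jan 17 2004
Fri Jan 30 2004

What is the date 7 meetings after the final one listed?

Fri Apr 30 2004

The spacing is 13, 13, 13, 13 days — always 13 days.
Fri Jan 30 2004 + 13 days = Thu Feb 12 2004.
Thu Feb 12 2004 + 13 days = Wed Feb 25 2004.
Wed Feb 25 2004 + 13 days = Tue Mar 9 2004.
Tue Mar 9 2004 + 13 days = Mon Mar 22 2004.
Mon Mar 22 2004 + 13 days = Sun Apr 4 2004.
Sun Apr 4 2004 + 13 days = Sat Apr 17 2004.
Sat Apr 17 2004 + 13 days = Fri Apr 30 2004.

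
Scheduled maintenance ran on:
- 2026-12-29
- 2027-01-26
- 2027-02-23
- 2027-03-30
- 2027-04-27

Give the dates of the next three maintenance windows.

2027-05-25, 2027-06-29, 2027-07-27

Every date is a Tuesday; gaps 28, 28, 35, 28 days.
Each is the last Tuesday of its month (at least one falls on the 29th or later, ruling out '4th Tuesday').
May 2027 ends with Tuesday 2027-05-25.
June 2027 ends with Tuesday 2027-06-29.
Last Tuesday of July 2027: 2027-07-27.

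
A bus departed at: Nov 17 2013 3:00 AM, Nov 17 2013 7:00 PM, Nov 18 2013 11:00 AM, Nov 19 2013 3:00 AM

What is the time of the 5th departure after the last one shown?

Spacing: 16, 16, 16 h — constant 16 h.
Nov 19 2013 3:00 AM + 16 h = Nov 19 2013 7:00 PM.
Nov 19 2013 7:00 PM + 16 h = Nov 20 2013 11:00 AM.
Nov 20 2013 11:00 AM + 16 h = Nov 21 2013 3:00 AM.
Nov 21 2013 3:00 AM + 16 h = Nov 21 2013 7:00 PM.
Nov 21 2013 7:00 PM + 16 h = Nov 22 2013 11:00 AM.

Nov 22 2013 11:00 AM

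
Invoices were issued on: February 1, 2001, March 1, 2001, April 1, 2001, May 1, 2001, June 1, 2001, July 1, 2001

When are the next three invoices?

Each date is the 1st; the gaps (28, 31, 30, 31, 30) track the month lengths.
The rule is the 1st of each month.
Next: August 2001 → August 1, 2001.
Next: September 2001 → September 1, 2001.
Next: October 2001 → October 1, 2001.

August 1, 2001; September 1, 2001; October 1, 2001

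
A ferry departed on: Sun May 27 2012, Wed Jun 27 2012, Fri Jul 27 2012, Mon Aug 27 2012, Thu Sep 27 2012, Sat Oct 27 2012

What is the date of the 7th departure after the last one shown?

Mon May 27 2013

Gaps: 31, 30, 31, 31, 30 days — not constant. Every event is on the 27th of the month.
Pattern: the 27th of each month.
Next: November 2012 → Tue Nov 27 2012.
December 2012: Thu Dec 27 2012.
January 2013: Sun Jan 27 2013.
February 2013: Wed Feb 27 2013.
March 2013: Wed Mar 27 2013.
Next: April 2013 → Sat Apr 27 2013.
Next: May 2013 → Mon May 27 2013.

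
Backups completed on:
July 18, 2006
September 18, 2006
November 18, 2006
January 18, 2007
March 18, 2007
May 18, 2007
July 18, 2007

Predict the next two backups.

September 18, 2007; November 18, 2007

The day-of-month is always 18 (62, 61, 61, 59, 61, 61 days between events).
So this recurs on the 18th of every 2 months.
Next: September 2007 → September 18, 2007.
Next: November 2007 → November 18, 2007.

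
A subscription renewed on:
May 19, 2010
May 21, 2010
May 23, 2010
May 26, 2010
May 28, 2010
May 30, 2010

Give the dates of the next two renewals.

June 2, 2010; June 4, 2010

Every event lands on a Wednesday or Friday or Sunday (gaps cycle 2, 2, 3, 2, 2).
So the schedule is: every Wednesday, Friday and Sunday.
Next Wednesday: June 2, 2010.
The following Friday is June 4, 2010.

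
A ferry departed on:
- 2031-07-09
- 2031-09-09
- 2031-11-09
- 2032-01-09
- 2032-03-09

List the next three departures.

The day-of-month is always 9 (62, 61, 61, 60 days between events).
So this recurs on the 9th of every 2 months.
May 2032: 2032-05-09.
July 2032: 2032-07-09.
September 2032: 2032-09-09.

2032-05-09, 2032-07-09, 2032-09-09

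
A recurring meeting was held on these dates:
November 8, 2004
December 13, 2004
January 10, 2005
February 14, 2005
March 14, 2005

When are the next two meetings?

These are Mondays at 28- or 35-day spacing (35, 28, 35, 28).
The pattern: 2nd Monday of the month.
2nd Monday of April 2005: April 11, 2005.
May 2005 — 2nd Monday is May 9, 2005.

April 11, 2005; May 9, 2005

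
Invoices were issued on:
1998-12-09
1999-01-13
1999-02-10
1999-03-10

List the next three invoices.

Gaps: 35, 28, 28 days — a mix of 28 and 35. Every date is a Wednesday.
Each is the 2nd Wednesday of its month.
2nd Wednesday of April 1999: 1999-04-14.
2nd Wednesday of May 1999: 1999-05-12.
June 1999 — 2nd Wednesday is 1999-06-09.

1999-04-14, 1999-05-12, 1999-06-09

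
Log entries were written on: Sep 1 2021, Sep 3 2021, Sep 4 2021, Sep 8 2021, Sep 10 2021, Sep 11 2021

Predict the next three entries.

Sep 15 2021, Sep 17 2021, Sep 18 2021

Every event lands on a Wednesday or Friday or Saturday (gaps cycle 2, 1, 4, 2, 1).
So the schedule is: every Wednesday, Friday and Saturday.
The following Wednesday is Sep 15 2021.
The following Friday is Sep 17 2021.
Next Saturday: Sep 18 2021.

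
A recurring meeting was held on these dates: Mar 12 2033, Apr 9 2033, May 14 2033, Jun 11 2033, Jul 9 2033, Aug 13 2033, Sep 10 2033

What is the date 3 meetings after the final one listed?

All dates are Saturdays, 28, 35, 28, 28, 35, 28 days apart.
Specifically, the 2nd Saturday of each month.
2nd Saturday of October 2033: Oct 8 2033.
2nd Saturday of November 2033: Nov 12 2033.
2nd Saturday of December 2033: Dec 10 2033.

Dec 10 2033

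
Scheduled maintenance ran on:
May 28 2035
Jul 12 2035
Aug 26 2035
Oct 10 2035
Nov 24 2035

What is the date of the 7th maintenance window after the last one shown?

Every event comes 45 days after the last (45, 45, 45, 45).
Nov 24 2035 + 45 days = Jan 8 2036.
Jan 8 2036 + 45 days = Feb 22 2036.
Feb 22 2036 + 45 days = Apr 7 2036.
Apr 7 2036 + 45 days = May 22 2036.
May 22 2036 + 45 days = Jul 6 2036.
Jul 6 2036 + 45 days = Aug 20 2036.
Aug 20 2036 + 45 days = Oct 4 2036.

Oct 4 2036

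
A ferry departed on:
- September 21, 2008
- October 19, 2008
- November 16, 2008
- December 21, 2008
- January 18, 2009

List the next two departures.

All dates are Sundays, 28, 28, 35, 28 days apart.
Specifically, the 3rd Sunday of each month.
February 2009 — 3rd Sunday is February 15, 2009.
March 2009 — 3rd Sunday is March 15, 2009.

February 15, 2009; March 15, 2009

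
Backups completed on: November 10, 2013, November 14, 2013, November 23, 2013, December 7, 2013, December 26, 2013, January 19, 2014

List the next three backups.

Intervals are 4, 9, 14, 19, 24 days — an arithmetic progression with common difference 5.
Next gap: 29 days. January 19, 2014 + 29 days = February 17, 2014.
Next gap: 34 days. February 17, 2014 + 34 days = March 23, 2014.
Next gap: 39 days. March 23, 2014 + 39 days = May 1, 2014.

February 17, 2014; March 23, 2014; May 1, 2014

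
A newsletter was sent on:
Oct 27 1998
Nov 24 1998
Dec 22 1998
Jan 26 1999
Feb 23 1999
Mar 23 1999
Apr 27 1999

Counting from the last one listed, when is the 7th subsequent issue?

Nov 23 1999

Gaps: 28, 28, 35, 28, 28, 35 days — a mix of 28 and 35. Every date is a Tuesday.
Each is the 4th Tuesday of its month.
May 1999 — 4th Tuesday is May 25 1999.
June 1999 — 4th Tuesday is Jun 22 1999.
July 1999 — 4th Tuesday is Jul 27 1999.
August 1999 — 4th Tuesday is Aug 24 1999.
September 1999 — 4th Tuesday is Sep 28 1999.
October 1999 — 4th Tuesday is Oct 26 1999.
November 1999 — 4th Tuesday is Nov 23 1999.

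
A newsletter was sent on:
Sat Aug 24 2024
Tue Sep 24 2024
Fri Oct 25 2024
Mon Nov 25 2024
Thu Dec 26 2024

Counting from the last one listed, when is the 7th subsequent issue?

The spacing is 31, 31, 31, 31 days — always 31 days.
Thu Dec 26 2024 + 31 days = Sun Jan 26 2025.
Sun Jan 26 2025 + 31 days = Wed Feb 26 2025.
Wed Feb 26 2025 + 31 days = Sat Mar 29 2025.
Sat Mar 29 2025 + 31 days = Tue Apr 29 2025.
Tue Apr 29 2025 + 31 days = Fri May 30 2025.
Fri May 30 2025 + 31 days = Mon Jun 30 2025.
Mon Jun 30 2025 + 31 days = Thu Jul 31 2025.

Thu Jul 31 2025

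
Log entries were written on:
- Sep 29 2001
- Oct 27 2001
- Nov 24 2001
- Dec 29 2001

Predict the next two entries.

Jan 26 2002, Feb 23 2002

Every date is a Saturday; gaps 28, 28, 35 days.
Each is the last Saturday of its month (at least one falls on the 29th or later, ruling out '4th Saturday').
Last Saturday of January 2002: Jan 26 2002.
Last Saturday of February 2002: Feb 23 2002.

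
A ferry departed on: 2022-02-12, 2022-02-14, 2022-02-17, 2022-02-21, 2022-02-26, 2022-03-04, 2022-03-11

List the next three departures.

The spacing grows by 1 each time: 2, 3, 4, 5, 6, 7 days.
Next gap: 8 days. 2022-03-11 + 8 days = 2022-03-19.
Next gap: 9 days. 2022-03-19 + 9 days = 2022-03-28.
Next gap: 10 days. 2022-03-28 + 10 days = 2022-04-07.

2022-03-19, 2022-03-28, 2022-04-07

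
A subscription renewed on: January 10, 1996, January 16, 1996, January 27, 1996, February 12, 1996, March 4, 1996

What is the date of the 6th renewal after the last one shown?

The spacing grows by 5 each time: 6, 11, 16, 21 days.
Next gap: 26 days. March 4, 1996 + 26 days = March 30, 1996.
Next gap: 31 days. March 30, 1996 + 31 days = April 30, 1996.
Next gap: 36 days. April 30, 1996 + 36 days = June 5, 1996.
Next gap: 41 days. June 5, 1996 + 41 days = July 16, 1996.
Next gap: 46 days. July 16, 1996 + 46 days = August 31, 1996.
Next gap: 51 days. August 31, 1996 + 51 days = October 21, 1996.

October 21, 1996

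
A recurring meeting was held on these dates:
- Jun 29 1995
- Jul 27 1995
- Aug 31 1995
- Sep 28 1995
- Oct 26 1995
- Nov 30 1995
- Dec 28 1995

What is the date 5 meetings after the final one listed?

All Thursdays; the gaps (28, 35, 28, 28, 35, 28) vary with month length.
This is the last Thursday of each month.
January 1996 ends with Thursday Jan 25 1996.
February 1996 ends with Thursday Feb 29 1996.
March 1996 ends with Thursday Mar 28 1996.
April 1996 ends with Thursday Apr 25 1996.
May 1996 ends with Thursday May 30 1996.

May 30 1996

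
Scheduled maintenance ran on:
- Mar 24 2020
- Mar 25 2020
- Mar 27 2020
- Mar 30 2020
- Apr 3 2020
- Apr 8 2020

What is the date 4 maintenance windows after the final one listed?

Intervals are 1, 2, 3, 4, 5 days — an arithmetic progression with common difference 1.
Next gap: 6 days. Apr 8 2020 + 6 days = Apr 14 2020.
Next gap: 7 days. Apr 14 2020 + 7 days = Apr 21 2020.
Next gap: 8 days. Apr 21 2020 + 8 days = Apr 29 2020.
Next gap: 9 days. Apr 29 2020 + 9 days = May 8 2020.

May 8 2020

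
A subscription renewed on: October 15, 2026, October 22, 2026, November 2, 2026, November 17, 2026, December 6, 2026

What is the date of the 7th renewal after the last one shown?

August 8, 2027

Intervals are 7, 11, 15, 19 days — an arithmetic progression with common difference 4.
Next gap: 23 days. December 6, 2026 + 23 days = December 29, 2026.
Next gap: 27 days. December 29, 2026 + 27 days = January 25, 2027.
Next gap: 31 days. January 25, 2027 + 31 days = February 25, 2027.
Next gap: 35 days. February 25, 2027 + 35 days = April 1, 2027.
Next gap: 39 days. April 1, 2027 + 39 days = May 10, 2027.
Next gap: 43 days. May 10, 2027 + 43 days = June 22, 2027.
Next gap: 47 days. June 22, 2027 + 47 days = August 8, 2027.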